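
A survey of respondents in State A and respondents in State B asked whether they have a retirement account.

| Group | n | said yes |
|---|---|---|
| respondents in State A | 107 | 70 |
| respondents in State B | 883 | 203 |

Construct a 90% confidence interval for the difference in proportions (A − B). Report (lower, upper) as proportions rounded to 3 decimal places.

(0.345, 0.503)

p̂₁ = 70/107 = 0.6542 and p̂₂ = 203/883 = 0.2299.
SE₁ = √(p̂₁(1−p̂₁)/n₁) = √(0.6542·0.3458/107) = 0.04598; SE₂ = √(0.2299·0.7701/883) = 0.01416.
Independent samples: SE of the difference = √(SE₁² + SE₂²) = √(0.0021141604 + 0.0002005056) = 0.04811.
z* for 90% confidence is 1.645, so the margin of error is 1.645 × 0.04811 = 0.07914.
Point estimate p̂₁ − p̂₂ = 0.6542 − 0.2299 = 0.4243.
0.4243 ± 0.07914 → (0.345, 0.503).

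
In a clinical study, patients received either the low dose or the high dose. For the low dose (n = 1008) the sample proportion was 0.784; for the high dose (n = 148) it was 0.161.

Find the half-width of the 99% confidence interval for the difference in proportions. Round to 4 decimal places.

0.0847

The two standard errors are √(0.7840×0.2160/1008) = 0.01296 and √(0.1610×0.8390/148) = 0.03021.
Because the samples are independent, SE_diff = √(0.01296² + 0.03021²) = 0.03287.
Using z* = 2.576 for 99%, ME = 2.576 × 0.03287 = 0.08467.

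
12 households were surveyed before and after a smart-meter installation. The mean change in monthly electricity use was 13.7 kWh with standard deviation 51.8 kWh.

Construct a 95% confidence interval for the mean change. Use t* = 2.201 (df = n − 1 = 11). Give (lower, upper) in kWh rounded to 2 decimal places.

Paired design: SE = s_d/√n = 51.8/√12 = 14.9534.
t* = 2.201; margin of error = 2.201 × 14.9534 = 32.9124.
13.7 ± 32.9124 → (-19.21, 46.61).

(-19.21, 46.61)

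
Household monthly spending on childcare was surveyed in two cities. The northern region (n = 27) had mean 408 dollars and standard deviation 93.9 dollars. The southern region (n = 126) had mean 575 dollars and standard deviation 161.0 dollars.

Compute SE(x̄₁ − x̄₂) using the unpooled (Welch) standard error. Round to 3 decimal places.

23.071

SE₁ = s₁/√n₁ = 93.9/√27 = 18.0711; SE₂ = 161.0/√126 = 14.3430.
Independent samples, unequal variances: SE_diff = √(SE₁² + SE₂²) = √(326.56465521 + 205.721649) = 23.0713.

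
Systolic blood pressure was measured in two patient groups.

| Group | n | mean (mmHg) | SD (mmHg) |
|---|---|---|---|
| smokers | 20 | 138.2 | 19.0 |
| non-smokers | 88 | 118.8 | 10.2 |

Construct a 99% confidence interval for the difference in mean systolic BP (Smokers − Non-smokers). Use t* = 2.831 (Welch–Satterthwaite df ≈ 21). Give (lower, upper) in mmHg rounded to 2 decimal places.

SE₁ = s₁/√n₁ = 19.0/√20 = 4.2485; SE₂ = 10.2/√88 = 1.0873.
Independent samples, unequal variances: SE_diff = √(SE₁² + SE₂²) = √(18.04975225 + 1.18222129) = 4.3854.
t* = 2.831, so margin of error = 2.831 × 4.3854 = 12.4151.
Difference in means = 138.2 − 118.8 = 19.4000.
19.4000 ± 12.4151 → (6.98, 31.82).

(6.98, 31.82)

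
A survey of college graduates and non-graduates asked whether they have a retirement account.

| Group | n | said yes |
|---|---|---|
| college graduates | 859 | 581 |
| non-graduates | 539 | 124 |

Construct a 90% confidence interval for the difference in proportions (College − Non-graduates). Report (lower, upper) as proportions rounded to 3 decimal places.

(0.407, 0.486)

Sample proportions: 581/859 = 0.6764, 124/539 = 0.2301.
Each SE is √(p̂(1−p̂)/n): √(0.6764·0.3236/859) = 0.01596 and √(0.2301·0.7699/539) = 0.01813.
SE(p̂₁ − p̂₂) = √(SE₁² + SE₂²) = √(0.0002547216 + 0.0003286969) = 0.02415, since the two samples are independent.
At 90% confidence z* = 1.645; margin = 1.645 × 0.02415 = 0.03973.
The difference is 0.6764 − 0.2301 = 0.4463, so the interval is 0.4463 ± 0.03973 = (0.407, 0.486).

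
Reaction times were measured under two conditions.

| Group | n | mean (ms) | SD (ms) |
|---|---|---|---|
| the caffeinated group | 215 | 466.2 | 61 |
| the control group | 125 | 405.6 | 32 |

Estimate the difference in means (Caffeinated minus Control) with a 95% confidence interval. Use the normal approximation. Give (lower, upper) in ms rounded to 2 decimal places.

(50.70, 70.50)

Standard errors of each mean: 61/√215 = 4.1602 and 32/√125 = 2.8622.
SE(x̄₁ − x̄₂) = √(4.1602² + 2.8622²) = 5.0497 for independent samples with unequal variances.
With z* = 1.960, the margin is 1.960 × 5.0497 = 9.8974.
x̄₁ − x̄₂ = 466.2 − 405.6 = 60.6000; the interval is 60.6000 ± 9.8974 = (50.70, 70.50).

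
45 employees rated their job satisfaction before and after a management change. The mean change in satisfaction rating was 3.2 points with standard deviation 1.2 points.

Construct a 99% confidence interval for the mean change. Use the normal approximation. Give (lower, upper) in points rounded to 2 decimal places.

This is a matched-pairs design, so SE = s_d/√n = 1.2/√45 = 0.1789.
Margin = 2.576 × 0.1789 = 0.4608; the interval is 3.2 ± 0.4608 = (2.74, 3.66).

(2.74, 3.66)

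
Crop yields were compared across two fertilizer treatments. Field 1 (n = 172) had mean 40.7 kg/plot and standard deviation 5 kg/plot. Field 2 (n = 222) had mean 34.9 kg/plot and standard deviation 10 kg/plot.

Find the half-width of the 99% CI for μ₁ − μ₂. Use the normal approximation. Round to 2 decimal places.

1.99

Per-group SEs: s₁/√n₁ = 5/√172 = 0.3812, s₂/√n₂ = 10/√222 = 0.6712.
Unpooled SE of the difference: √(0.14531344 + 0.45050944) = 0.7719.
Margin of error = z* · SE = 2.576 × 0.7719 = 1.9884.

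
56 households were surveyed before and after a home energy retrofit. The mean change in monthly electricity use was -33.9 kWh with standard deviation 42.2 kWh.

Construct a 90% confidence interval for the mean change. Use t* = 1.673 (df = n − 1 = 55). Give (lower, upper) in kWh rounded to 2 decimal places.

This is a matched-pairs design, so SE = s_d/√n = 42.2/√56 = 5.6392.
Margin = 1.673 × 5.6392 = 9.4344; the interval is -33.9 ± 9.4344 = (-43.33, -24.47).

(-43.33, -24.47)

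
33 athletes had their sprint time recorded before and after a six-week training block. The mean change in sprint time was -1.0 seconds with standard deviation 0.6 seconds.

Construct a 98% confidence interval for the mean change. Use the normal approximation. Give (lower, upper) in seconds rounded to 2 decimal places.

This is a matched-pairs design, so SE = s_d/√n = 0.6/√33 = 0.1044.
Margin = 2.326 × 0.1044 = 0.2428; the interval is -1.0 ± 0.2428 = (-1.24, -0.76).

(-1.24, -0.76)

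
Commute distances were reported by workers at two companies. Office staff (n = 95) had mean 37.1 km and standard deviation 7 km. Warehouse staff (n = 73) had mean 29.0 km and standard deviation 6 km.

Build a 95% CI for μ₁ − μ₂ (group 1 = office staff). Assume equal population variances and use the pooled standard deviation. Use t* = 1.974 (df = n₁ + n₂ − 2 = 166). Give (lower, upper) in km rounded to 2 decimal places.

Pooled variance s_p² = [94·7² + 72·6²] / (95+73−2) = 43.3614, so s_p = 6.5849.
SE_diff = s_p·√(1/n₁ + 1/n₂) = 6.5849·√(1/95 + 1/73) = 1.0249.
t* = 1.974; margin = 1.974 × 1.0249 = 2.0232.
Difference = 37.1 − 29.0 = 8.1000.
8.1000 ± 2.0232 → (6.08, 10.12).

(6.08, 10.12)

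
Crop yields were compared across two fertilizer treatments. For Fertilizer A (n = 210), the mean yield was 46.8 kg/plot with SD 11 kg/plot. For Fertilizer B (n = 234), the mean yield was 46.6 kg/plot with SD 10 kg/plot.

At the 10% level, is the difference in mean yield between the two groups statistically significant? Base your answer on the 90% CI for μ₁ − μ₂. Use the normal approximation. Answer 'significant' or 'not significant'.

Per-group SEs: s₁/√n₁ = 11/√210 = 0.7591, s₂/√n₂ = 10/√234 = 0.6537.
Unpooled SE of the difference: √(0.57623281 + 0.42732369) = 1.0018.
Margin of error = z* · SE = 1.645 × 1.0018 = 1.6480.
x̄₁ − x̄₂ = 46.8 − 46.6 = 0.2000.
CI: 0.2000 ± 1.6480 = (-1.4480, 1.8480).
The interval (-1.4480, 1.8480) contains 0, so the difference is not significant.

not significant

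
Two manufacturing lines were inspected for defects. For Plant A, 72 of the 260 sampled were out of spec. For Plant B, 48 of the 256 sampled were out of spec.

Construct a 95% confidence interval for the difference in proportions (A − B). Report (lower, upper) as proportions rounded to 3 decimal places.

(0.017, 0.162)

p̂₁ = 72/260 = 0.2769 and p̂₂ = 48/256 = 0.1875.
SE₁ = √(p̂₁(1−p̂₁)/n₁) = √(0.2769·0.7231/260) = 0.02775; SE₂ = √(0.1875·0.8125/256) = 0.02439.
Independent samples: SE of the difference = √(SE₁² + SE₂²) = √(0.0007700625 + 0.0005948721) = 0.03695.
z* for 95% confidence is 1.960, so the margin of error is 1.960 × 0.03695 = 0.07242.
Point estimate p̂₁ − p̂₂ = 0.2769 − 0.1875 = 0.0894.
0.0894 ± 0.07242 → (0.017, 0.162).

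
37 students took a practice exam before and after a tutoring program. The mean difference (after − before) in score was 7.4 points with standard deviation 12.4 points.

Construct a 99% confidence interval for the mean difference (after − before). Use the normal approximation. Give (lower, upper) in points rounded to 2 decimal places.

(2.15, 12.65)

Paired design: SE = s_d/√n = 12.4/√37 = 2.0385.
z* = 2.576; margin of error = 2.576 × 2.0385 = 5.2512.
7.4 ± 5.2512 → (2.15, 12.65).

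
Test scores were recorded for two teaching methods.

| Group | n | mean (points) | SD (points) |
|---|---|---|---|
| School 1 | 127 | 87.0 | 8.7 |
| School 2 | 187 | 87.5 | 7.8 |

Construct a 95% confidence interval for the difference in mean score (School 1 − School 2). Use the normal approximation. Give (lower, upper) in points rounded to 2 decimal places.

(-2.38, 1.38)

Standard errors of each mean: 8.7/√127 = 0.7720 and 7.8/√187 = 0.5704.
SE(x̄₁ − x̄₂) = √(0.7720² + 0.5704²) = 0.9599 for independent samples with unequal variances.
With z* = 1.960, the margin is 1.960 × 0.9599 = 1.8814.
x̄₁ − x̄₂ = 87.0 − 87.5 = -0.5000; the interval is -0.5000 ± 1.8814 = (-2.38, 1.38).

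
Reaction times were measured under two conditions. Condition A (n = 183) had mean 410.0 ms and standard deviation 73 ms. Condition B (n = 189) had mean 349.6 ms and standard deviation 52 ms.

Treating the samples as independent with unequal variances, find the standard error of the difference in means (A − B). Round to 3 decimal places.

6.590

Per-group SEs: s₁/√n₁ = 73/√183 = 5.3963, s₂/√n₂ = 52/√189 = 3.7824.
Unpooled SE of the difference: √(29.12005369 + 14.30654976) = 6.5899.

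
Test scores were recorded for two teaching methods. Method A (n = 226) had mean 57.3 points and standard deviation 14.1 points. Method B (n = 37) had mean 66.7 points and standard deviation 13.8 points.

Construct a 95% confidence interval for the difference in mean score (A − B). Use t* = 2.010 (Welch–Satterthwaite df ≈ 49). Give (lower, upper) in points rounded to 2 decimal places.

SE₁ = s₁/√n₁ = 14.1/√226 = 0.9379; SE₂ = 13.8/√37 = 2.2687.
Independent samples, unequal variances: SE_diff = √(SE₁² + SE₂²) = √(0.87965641 + 5.14699969) = 2.4549.
t* = 2.010, so margin of error = 2.010 × 2.4549 = 4.9343.
Difference in means = 57.3 − 66.7 = -9.4000.
-9.4000 ± 4.9343 → (-14.33, -4.47).

(-14.33, -4.47)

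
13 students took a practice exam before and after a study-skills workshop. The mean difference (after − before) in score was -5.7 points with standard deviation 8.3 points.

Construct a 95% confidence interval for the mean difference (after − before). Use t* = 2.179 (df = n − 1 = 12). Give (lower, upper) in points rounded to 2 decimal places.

This is a matched-pairs design, so SE = s_d/√n = 8.3/√13 = 2.3020.
Margin = 2.179 × 2.3020 = 5.0161; the interval is -5.7 ± 5.0161 = (-10.72, -0.68).

(-10.72, -0.68)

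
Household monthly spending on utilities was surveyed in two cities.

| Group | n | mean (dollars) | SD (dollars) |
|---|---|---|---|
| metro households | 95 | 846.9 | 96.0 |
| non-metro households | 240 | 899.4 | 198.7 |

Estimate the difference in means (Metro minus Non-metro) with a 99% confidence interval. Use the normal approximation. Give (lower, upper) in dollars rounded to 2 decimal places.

Standard errors of each mean: 96.0/√95 = 9.8494 and 198.7/√240 = 12.8260.
SE(x̄₁ − x̄₂) = √(9.8494² + 12.8260²) = 16.1715 for independent samples with unequal variances.
With z* = 2.576, the margin is 2.576 × 16.1715 = 41.6578.
x̄₁ − x̄₂ = 846.9 − 899.4 = -52.5000; the interval is -52.5000 ± 41.6578 = (-94.16, -10.84).

(-94.16, -10.84)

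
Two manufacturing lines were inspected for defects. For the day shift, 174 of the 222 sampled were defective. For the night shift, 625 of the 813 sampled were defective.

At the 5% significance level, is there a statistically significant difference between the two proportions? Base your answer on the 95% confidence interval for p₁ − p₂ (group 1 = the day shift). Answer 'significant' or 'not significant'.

not significant

Sample proportions: 174/222 = 0.7838, 625/813 = 0.7688.
Each SE is √(p̂(1−p̂)/n): √(0.7838·0.2162/222) = 0.02763 and √(0.7688·0.2312/813) = 0.01479.
SE(p̂₁ − p̂₂) = √(SE₁² + SE₂²) = √(0.0007634169 + 0.0002187441) = 0.03134, since the two samples are independent.
At 95% confidence z* = 1.960; margin = 1.960 × 0.03134 = 0.06143.
The difference is 0.7838 − 0.7688 = 0.0150, so the interval is 0.0150 ± 0.06143 = (-0.04643, 0.07643).
The interval (-0.04643, 0.07643) contains 0, so the difference is not significant.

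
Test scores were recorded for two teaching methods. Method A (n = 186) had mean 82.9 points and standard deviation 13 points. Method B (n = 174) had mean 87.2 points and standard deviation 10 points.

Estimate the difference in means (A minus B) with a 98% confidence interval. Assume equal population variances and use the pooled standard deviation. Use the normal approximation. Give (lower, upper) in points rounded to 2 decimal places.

(-7.16, -1.44)

Pooled variance s_p² = [185·13² + 173·10²] / (186+174−2) = 135.6564, so s_p = 11.6472.
SE_diff = s_p·√(1/n₁ + 1/n₂) = 11.6472·√(1/186 + 1/174) = 1.2284.
z* = 2.326; margin = 2.326 × 1.2284 = 2.8573.
Difference = 82.9 − 87.2 = -4.3000.
-4.3000 ± 2.8573 → (-7.16, -1.44).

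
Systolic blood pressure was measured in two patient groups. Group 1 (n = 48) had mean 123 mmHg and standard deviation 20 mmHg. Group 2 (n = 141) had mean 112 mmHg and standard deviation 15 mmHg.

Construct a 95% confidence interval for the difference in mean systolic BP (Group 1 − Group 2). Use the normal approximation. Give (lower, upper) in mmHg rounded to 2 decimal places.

(4.82, 17.18)

Per-group SEs: s₁/√n₁ = 20/√48 = 2.8868, s₂/√n₂ = 15/√141 = 1.2632.
Unpooled SE of the difference: √(8.33361424 + 1.59567424) = 3.1511.
Margin of error = z* · SE = 1.960 × 3.1511 = 6.1762.
x̄₁ − x̄₂ = 123 − 112 = 11.0000.
CI: 11.0000 ± 6.1762 = (4.82, 17.18).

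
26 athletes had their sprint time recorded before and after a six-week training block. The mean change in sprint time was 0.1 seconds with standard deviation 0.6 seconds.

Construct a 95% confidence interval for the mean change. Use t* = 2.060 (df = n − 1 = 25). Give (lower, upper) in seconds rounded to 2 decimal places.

Paired design: SE = s_d/√n = 0.6/√26 = 0.1177.
t* = 2.060; margin of error = 2.060 × 0.1177 = 0.2425.
0.1 ± 0.2425 → (-0.14, 0.34).

(-0.14, 0.34)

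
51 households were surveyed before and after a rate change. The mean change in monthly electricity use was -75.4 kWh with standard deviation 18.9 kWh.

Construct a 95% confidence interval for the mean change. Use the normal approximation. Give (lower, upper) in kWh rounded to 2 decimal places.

This is a matched-pairs design, so SE = s_d/√n = 18.9/√51 = 2.6465.
Margin = 1.960 × 2.6465 = 5.1871; the interval is -75.4 ± 5.1871 = (-80.59, -70.21).

(-80.59, -70.21)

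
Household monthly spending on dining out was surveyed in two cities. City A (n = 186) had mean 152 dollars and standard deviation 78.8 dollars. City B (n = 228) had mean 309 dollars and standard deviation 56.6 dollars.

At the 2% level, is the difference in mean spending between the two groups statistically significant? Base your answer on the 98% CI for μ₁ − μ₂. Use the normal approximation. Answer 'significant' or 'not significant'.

SE₁ = s₁/√n₁ = 78.8/√186 = 5.7779; SE₂ = 56.6/√228 = 3.7484.
Independent samples, unequal variances: SE_diff = √(SE₁² + SE₂²) = √(33.38412841 + 14.05050256) = 6.8873.
z* = 2.326, so margin of error = 2.326 × 6.8873 = 16.0199.
Difference in means = 152 − 309 = -157.0000.
-157.0000 ± 16.0199 → (-173.0199, -140.9801).
The interval (-173.0199, -140.9801) does not contain 0, so the difference is significant.

significant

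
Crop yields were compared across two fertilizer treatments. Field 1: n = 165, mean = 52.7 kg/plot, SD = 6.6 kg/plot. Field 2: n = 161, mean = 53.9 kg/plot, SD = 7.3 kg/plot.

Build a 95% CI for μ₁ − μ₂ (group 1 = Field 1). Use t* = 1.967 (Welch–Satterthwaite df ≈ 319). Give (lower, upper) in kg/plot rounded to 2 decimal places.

(-2.72, 0.32)

Standard errors of each mean: 6.6/√165 = 0.5138 and 7.3/√161 = 0.5753.
SE(x̄₁ − x̄₂) = √(0.5138² + 0.5753²) = 0.7713 for independent samples with unequal variances.
With t* = 1.967, the margin is 1.967 × 0.7713 = 1.5171.
x̄₁ − x̄₂ = 52.7 − 53.9 = -1.2000; the interval is -1.2000 ± 1.5171 = (-2.72, 0.32).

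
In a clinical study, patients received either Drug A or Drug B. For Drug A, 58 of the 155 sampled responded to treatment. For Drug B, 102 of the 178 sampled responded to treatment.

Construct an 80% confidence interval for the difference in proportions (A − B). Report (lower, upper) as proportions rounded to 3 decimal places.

p̂₁ = 58/155 = 0.3742 and p̂₂ = 102/178 = 0.5730.
SE₁ = √(p̂₁(1−p̂₁)/n₁) = √(0.3742·0.6258/155) = 0.03887; SE₂ = √(0.5730·0.4270/178) = 0.03708.
Independent samples: SE of the difference = √(SE₁² + SE₂²) = √(0.0015108769 + 0.0013749264) = 0.05372.
z* for 80% confidence is 1.282, so the margin of error is 1.282 × 0.05372 = 0.06887.
Point estimate p̂₁ − p̂₂ = 0.3742 − 0.5730 = -0.1988.
-0.1988 ± 0.06887 → (-0.268, -0.130).

(-0.268, -0.130)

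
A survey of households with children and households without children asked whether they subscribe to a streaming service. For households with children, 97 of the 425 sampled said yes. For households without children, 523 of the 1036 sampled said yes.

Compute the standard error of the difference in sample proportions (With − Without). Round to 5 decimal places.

Sample proportions: 97/425 = 0.2282, 523/1036 = 0.5048.
Each SE is √(p̂(1−p̂)/n): √(0.2282·0.7718/425) = 0.02036 and √(0.5048·0.4952/1036) = 0.01553.
SE(p̂₁ − p̂₂) = √(SE₁² + SE₂²) = √(0.0004145296 + 0.0002411809) = 0.02561, since the two samples are independent.

0.02561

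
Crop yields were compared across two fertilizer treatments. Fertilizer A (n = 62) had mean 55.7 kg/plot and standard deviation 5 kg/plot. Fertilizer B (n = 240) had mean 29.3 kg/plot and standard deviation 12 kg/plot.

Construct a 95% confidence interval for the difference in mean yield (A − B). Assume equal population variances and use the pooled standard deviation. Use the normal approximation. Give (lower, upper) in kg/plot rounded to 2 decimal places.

(23.34, 29.46)

Pooled variance s_p² = [61·5² + 239·12²] / (62+240−2) = 119.8033, so s_p = 10.9455.
SE_diff = s_p·√(1/n₁ + 1/n₂) = 10.9455·√(1/62 + 1/240) = 1.5593.
z* = 1.960; margin = 1.960 × 1.5593 = 3.0562.
Difference = 55.7 − 29.3 = 26.4000.
26.4000 ± 3.0562 → (23.34, 29.46).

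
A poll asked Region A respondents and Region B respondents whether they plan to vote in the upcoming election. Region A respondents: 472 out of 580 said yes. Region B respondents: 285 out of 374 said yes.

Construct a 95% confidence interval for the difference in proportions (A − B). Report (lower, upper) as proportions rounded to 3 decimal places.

(-0.002, 0.105)

First, p̂₁ = 472/580 = 0.8138; p̂₂ = 285/374 = 0.7620.
The two standard errors are √(0.8138×0.1862/580) = 0.01616 and √(0.7620×0.2380/374) = 0.02202.
Because the samples are independent, SE_diff = √(0.01616² + 0.02202²) = 0.02731.
Using z* = 1.960 for 95%, ME = 1.960 × 0.02731 = 0.05353.
p̂₁ − p̂₂ = 0.0518; interval 0.0518 ± 0.05353 gives (-0.002, 0.105).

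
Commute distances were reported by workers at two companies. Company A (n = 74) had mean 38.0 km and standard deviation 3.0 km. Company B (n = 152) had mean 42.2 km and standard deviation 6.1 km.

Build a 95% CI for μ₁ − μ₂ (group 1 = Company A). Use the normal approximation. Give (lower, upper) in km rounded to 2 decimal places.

(-5.39, -3.01)

Per-group SEs: s₁/√n₁ = 3.0/√74 = 0.3487, s₂/√n₂ = 6.1/√152 = 0.4948.
Unpooled SE of the difference: √(0.12159169 + 0.24482704) = 0.6053.
Margin of error = z* · SE = 1.960 × 0.6053 = 1.1864.
x̄₁ − x̄₂ = 38.0 − 42.2 = -4.2000.
CI: -4.2000 ± 1.1864 = (-5.39, -3.01).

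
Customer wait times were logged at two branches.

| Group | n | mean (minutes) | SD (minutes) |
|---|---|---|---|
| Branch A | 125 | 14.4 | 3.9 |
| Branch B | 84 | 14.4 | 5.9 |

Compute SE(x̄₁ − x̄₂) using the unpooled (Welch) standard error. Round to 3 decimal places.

SE₁ = s₁/√n₁ = 3.9/√125 = 0.3488; SE₂ = 5.9/√84 = 0.6437.
Independent samples, unequal variances: SE_diff = √(SE₁² + SE₂²) = √(0.12166144 + 0.41434969) = 0.7321.

0.732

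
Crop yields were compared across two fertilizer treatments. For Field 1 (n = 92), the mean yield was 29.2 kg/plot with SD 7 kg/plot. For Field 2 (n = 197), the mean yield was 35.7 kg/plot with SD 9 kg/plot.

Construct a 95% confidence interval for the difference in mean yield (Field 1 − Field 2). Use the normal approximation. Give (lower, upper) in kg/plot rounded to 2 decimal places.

(-8.40, -4.60)

Per-group SEs: s₁/√n₁ = 7/√92 = 0.7298, s₂/√n₂ = 9/√197 = 0.6412.
Unpooled SE of the difference: √(0.53260804 + 0.41113744) = 0.9715.
Margin of error = z* · SE = 1.960 × 0.9715 = 1.9041.
x̄₁ − x̄₂ = 29.2 − 35.7 = -6.5000.
CI: -6.5000 ± 1.9041 = (-8.40, -4.60).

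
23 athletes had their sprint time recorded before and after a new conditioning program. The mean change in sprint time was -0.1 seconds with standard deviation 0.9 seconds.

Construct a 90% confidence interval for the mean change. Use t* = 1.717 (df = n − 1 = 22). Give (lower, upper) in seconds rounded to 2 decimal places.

(-0.42, 0.22)

This is a matched-pairs design, so SE = s_d/√n = 0.9/√23 = 0.1877.
Margin = 1.717 × 0.1877 = 0.3223; the interval is -0.1 ± 0.3223 = (-0.42, 0.22).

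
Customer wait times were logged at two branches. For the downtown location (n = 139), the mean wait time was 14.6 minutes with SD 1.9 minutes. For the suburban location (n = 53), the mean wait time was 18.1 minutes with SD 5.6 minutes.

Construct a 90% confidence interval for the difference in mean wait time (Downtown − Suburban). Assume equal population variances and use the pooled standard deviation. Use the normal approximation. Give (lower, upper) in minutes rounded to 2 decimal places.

Pooled variance s_p² = [138·1.9² + 52·5.6²] / (139+53−2) = 11.2047, so s_p = 3.3473.
SE_diff = s_p·√(1/n₁ + 1/n₂) = 3.3473·√(1/139 + 1/53) = 0.5404.
z* = 1.645; margin = 1.645 × 0.5404 = 0.8890.
Difference = 14.6 − 18.1 = -3.5000.
-3.5000 ± 0.8890 → (-4.39, -2.61).

(-4.39, -2.61)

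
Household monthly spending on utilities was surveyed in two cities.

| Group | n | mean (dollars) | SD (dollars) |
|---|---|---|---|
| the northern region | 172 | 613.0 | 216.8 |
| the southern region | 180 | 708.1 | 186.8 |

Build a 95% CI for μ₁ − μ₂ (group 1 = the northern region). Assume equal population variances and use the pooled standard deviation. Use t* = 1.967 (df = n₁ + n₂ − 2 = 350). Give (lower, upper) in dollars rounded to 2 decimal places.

(-137.47, -52.73)

Pooled variance s_p² = [171·216.8² + 179·186.8²] / (172+180−2) = 40809.8629, so s_p = 202.0145.
SE_diff = s_p·√(1/n₁ + 1/n₂) = 202.0145·√(1/172 + 1/180) = 21.5404.
t* = 1.967; margin = 1.967 × 21.5404 = 42.3700.
Difference = 613.0 − 708.1 = -95.1000.
-95.1000 ± 42.3700 → (-137.47, -52.73).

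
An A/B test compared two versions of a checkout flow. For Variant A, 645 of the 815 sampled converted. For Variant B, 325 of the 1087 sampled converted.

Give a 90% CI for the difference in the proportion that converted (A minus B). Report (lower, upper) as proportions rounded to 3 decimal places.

First, p̂₁ = 645/815 = 0.7914; p̂₂ = 325/1087 = 0.2990.
The two standard errors are √(0.7914×0.2086/815) = 0.01423 and √(0.2990×0.7010/1087) = 0.01389.
Because the samples are independent, SE_diff = √(0.01423² + 0.01389²) = 0.01989.
Using z* = 1.645 for 90%, ME = 1.645 × 0.01989 = 0.03272.
p̂₁ − p̂₂ = 0.4924; interval 0.4924 ± 0.03272 gives (0.460, 0.525).

(0.460, 0.525)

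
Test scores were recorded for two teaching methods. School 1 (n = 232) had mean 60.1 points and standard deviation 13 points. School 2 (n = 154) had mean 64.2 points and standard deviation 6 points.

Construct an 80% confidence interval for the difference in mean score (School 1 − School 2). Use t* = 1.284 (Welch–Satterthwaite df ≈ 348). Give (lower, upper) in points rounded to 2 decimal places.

(-5.36, -2.84)

Per-group SEs: s₁/√n₁ = 13/√232 = 0.8535, s₂/√n₂ = 6/√154 = 0.4835.
Unpooled SE of the difference: √(0.72846225 + 0.23377225) = 0.9809.
Margin of error = t* · SE = 1.284 × 0.9809 = 1.2595.
x̄₁ − x̄₂ = 60.1 − 64.2 = -4.1000.
CI: -4.1000 ± 1.2595 = (-5.36, -2.84).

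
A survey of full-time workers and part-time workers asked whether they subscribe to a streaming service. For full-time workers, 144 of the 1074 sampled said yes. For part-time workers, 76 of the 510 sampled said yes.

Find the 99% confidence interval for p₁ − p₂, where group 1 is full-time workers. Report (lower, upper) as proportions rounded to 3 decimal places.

First, p̂₁ = 144/1074 = 0.1341; p̂₂ = 76/510 = 0.1490.
The two standard errors are √(0.1341×0.8659/1074) = 0.01040 and √(0.1490×0.8510/510) = 0.01577.
Because the samples are independent, SE_diff = √(0.01040² + 0.01577²) = 0.01889.
Using z* = 2.576 for 99%, ME = 2.576 × 0.01889 = 0.04866.
p̂₁ − p̂₂ = -0.0149; interval -0.0149 ± 0.04866 gives (-0.064, 0.034).

(-0.064, 0.034)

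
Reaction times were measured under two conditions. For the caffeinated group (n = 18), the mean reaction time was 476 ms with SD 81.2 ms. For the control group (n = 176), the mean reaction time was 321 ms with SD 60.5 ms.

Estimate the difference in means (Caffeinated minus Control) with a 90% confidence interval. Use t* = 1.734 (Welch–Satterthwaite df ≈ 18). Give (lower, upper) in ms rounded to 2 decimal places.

(120.88, 189.12)

SE₁ = s₁/√n₁ = 81.2/√18 = 19.1390; SE₂ = 60.5/√176 = 4.5604.
Independent samples, unequal variances: SE_diff = √(SE₁² + SE₂²) = √(366.301321 + 20.79724816) = 19.6748.
t* = 1.734, so margin of error = 1.734 × 19.6748 = 34.1161.
Difference in means = 476 − 321 = 155.0000.
155.0000 ± 34.1161 → (120.88, 189.12).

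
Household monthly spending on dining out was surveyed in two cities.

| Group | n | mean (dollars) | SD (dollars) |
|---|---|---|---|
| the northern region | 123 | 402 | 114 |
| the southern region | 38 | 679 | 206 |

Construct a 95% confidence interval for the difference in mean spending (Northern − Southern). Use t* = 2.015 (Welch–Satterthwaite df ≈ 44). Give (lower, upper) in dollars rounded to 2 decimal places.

(-347.45, -206.55)

Standard errors of each mean: 114/√123 = 10.2790 and 206/√38 = 33.4176.
SE(x̄₁ − x̄₂) = √(10.2790² + 33.4176²) = 34.9627 for independent samples with unequal variances.
With t* = 2.015, the margin is 2.015 × 34.9627 = 70.4498.
x̄₁ − x̄₂ = 402 − 679 = -277.0000; the interval is -277.0000 ± 70.4498 = (-347.45, -206.55).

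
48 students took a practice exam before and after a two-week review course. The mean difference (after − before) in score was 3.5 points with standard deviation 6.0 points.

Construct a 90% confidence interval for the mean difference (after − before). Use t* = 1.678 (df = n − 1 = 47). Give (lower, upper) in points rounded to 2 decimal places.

(2.05, 4.95)

Paired design: SE = s_d/√n = 6.0/√48 = 0.8660.
t* = 1.678; margin of error = 1.678 × 0.8660 = 1.4531.
3.5 ± 1.4531 → (2.05, 4.95).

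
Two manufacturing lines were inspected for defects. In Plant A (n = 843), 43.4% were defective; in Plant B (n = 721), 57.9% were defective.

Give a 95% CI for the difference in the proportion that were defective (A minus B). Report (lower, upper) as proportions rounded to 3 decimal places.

Each SE is √(p̂(1−p̂)/n): √(0.4340·0.5660/843) = 0.01707 and √(0.5790·0.4210/721) = 0.01839.
SE(p̂₁ − p̂₂) = √(SE₁² + SE₂²) = √(0.0002913849 + 0.0003381921) = 0.02509, since the two samples are independent.
At 95% confidence z* = 1.960; margin = 1.960 × 0.02509 = 0.04918.
The difference is 0.4340 − 0.5790 = -0.1450, so the interval is -0.1450 ± 0.04918 = (-0.194, -0.096).

(-0.194, -0.096)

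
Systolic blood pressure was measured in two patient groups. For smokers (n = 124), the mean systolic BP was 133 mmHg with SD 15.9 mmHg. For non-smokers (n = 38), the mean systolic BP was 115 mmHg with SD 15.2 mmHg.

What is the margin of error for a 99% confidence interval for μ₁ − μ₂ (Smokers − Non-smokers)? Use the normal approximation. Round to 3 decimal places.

SE₁ = s₁/√n₁ = 15.9/√124 = 1.4279; SE₂ = 15.2/√38 = 2.4658.
Independent samples, unequal variances: SE_diff = √(SE₁² + SE₂²) = √(2.03889841 + 6.08016964) = 2.8494.
z* = 2.576, so margin of error = 2.576 × 2.8494 = 7.3401.

7.340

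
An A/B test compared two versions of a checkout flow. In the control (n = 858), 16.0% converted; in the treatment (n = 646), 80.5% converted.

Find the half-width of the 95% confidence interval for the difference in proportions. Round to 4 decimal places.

0.0392

Each SE is √(p̂(1−p̂)/n): √(0.1600·0.8400/858) = 0.01252 and √(0.8050·0.1950/646) = 0.01559.
SE(p̂₁ − p̂₂) = √(SE₁² + SE₂²) = √(0.0001567504 + 0.0002430481) = 0.01999, since the two samples are independent.
At 95% confidence z* = 1.960; margin = 1.960 × 0.01999 = 0.03918.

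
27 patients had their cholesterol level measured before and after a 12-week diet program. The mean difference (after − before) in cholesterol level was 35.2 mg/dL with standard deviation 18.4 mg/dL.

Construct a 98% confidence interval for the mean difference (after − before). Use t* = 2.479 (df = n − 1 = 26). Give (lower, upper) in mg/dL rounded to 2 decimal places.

(26.42, 43.98)

Paired design: SE = s_d/√n = 18.4/√27 = 3.5411.
t* = 2.479; margin of error = 2.479 × 3.5411 = 8.7784.
35.2 ± 8.7784 → (26.42, 43.98).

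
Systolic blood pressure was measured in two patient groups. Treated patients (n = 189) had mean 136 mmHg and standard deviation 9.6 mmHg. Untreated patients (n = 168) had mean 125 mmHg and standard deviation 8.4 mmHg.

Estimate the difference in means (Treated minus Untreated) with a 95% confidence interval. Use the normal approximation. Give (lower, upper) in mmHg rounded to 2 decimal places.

(9.13, 12.87)

SE₁ = s₁/√n₁ = 9.6/√189 = 0.6983; SE₂ = 8.4/√168 = 0.6481.
Independent samples, unequal variances: SE_diff = √(SE₁² + SE₂²) = √(0.48762289 + 0.42003361) = 0.9527.
z* = 1.960, so margin of error = 1.960 × 0.9527 = 1.8673.
Difference in means = 136 − 125 = 11.0000.
11.0000 ± 1.8673 → (9.13, 12.87).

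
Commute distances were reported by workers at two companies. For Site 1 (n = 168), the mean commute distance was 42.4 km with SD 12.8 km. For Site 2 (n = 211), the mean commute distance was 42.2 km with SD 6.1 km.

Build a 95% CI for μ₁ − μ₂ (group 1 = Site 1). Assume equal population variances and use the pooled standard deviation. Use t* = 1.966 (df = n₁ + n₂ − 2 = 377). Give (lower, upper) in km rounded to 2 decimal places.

Pooled variance s_p² = [167·12.8² + 210·6.1²] / (168+211−2) = 93.3034, so s_p = 9.6594.
SE_diff = s_p·√(1/n₁ + 1/n₂) = 9.6594·√(1/168 + 1/211) = 0.9988.
t* = 1.966; margin = 1.966 × 0.9988 = 1.9636.
Difference = 42.4 − 42.2 = 0.2000.
0.2000 ± 1.9636 → (-1.76, 2.16).

(-1.76, 2.16)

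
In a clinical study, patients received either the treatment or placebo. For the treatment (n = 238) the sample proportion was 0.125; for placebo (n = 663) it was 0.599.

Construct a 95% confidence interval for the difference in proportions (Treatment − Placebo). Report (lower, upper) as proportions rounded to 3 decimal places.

The two standard errors are √(0.1250×0.8750/238) = 0.02144 and √(0.5990×0.4010/663) = 0.01903.
Because the samples are independent, SE_diff = √(0.02144² + 0.01903²) = 0.02867.
Using z* = 1.960 for 95%, ME = 1.960 × 0.02867 = 0.05619.
p̂₁ − p̂₂ = -0.4740; interval -0.4740 ± 0.05619 gives (-0.530, -0.418).

(-0.530, -0.418)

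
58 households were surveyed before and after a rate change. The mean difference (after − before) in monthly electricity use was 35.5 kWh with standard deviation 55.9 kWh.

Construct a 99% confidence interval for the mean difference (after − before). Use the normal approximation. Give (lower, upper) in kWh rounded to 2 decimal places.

Paired design: SE = s_d/√n = 55.9/√58 = 7.3400.
z* = 2.576; margin of error = 2.576 × 7.3400 = 18.9078.
35.5 ± 18.9078 → (16.59, 54.41).

(16.59, 54.41)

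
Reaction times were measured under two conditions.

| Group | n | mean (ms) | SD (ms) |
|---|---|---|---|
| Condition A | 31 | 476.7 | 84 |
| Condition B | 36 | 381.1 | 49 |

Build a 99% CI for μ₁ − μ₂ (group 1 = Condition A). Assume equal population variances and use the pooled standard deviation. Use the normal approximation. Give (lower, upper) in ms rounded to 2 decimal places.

(53.03, 138.17)

Pooled variance s_p² = [30·84² + 35·49²] / (31+36−2) = 4549.4615, so s_p = 67.4497.
SE_diff = s_p·√(1/n₁ + 1/n₂) = 67.4497·√(1/31 + 1/36) = 16.5267.
z* = 2.576; margin = 2.576 × 16.5267 = 42.5728.
Difference = 476.7 − 381.1 = 95.6000.
95.6000 ± 42.5728 → (53.03, 138.17).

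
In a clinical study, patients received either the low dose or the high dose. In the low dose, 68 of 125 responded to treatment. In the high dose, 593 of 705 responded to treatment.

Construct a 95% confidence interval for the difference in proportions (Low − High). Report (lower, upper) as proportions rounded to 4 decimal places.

First, p̂₁ = 68/125 = 0.5440; p̂₂ = 593/705 = 0.8411.
The two standard errors are √(0.5440×0.4560/125) = 0.04455 and √(0.8411×0.1589/705) = 0.01377.
Because the samples are independent, SE_diff = √(0.04455² + 0.01377²) = 0.04663.
Using z* = 1.960 for 95%, ME = 1.960 × 0.04663 = 0.09139.
p̂₁ − p̂₂ = -0.2971; interval -0.2971 ± 0.09139 gives (-0.3885, -0.2057).

(-0.3885, -0.2057)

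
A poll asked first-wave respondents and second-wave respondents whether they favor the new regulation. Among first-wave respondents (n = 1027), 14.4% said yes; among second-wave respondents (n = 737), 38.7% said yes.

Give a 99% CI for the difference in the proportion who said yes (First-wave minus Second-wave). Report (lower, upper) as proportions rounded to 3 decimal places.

(-0.297, -0.189)

Each SE is √(p̂(1−p̂)/n): √(0.1440·0.8560/1027) = 0.01096 and √(0.3870·0.6130/737) = 0.01794.
SE(p̂₁ − p̂₂) = √(SE₁² + SE₂²) = √(0.0001201216 + 0.0003218436) = 0.02102, since the two samples are independent.
At 99% confidence z* = 2.576; margin = 2.576 × 0.02102 = 0.05415.
The difference is 0.1440 − 0.3870 = -0.2430, so the interval is -0.2430 ± 0.05415 = (-0.297, -0.189).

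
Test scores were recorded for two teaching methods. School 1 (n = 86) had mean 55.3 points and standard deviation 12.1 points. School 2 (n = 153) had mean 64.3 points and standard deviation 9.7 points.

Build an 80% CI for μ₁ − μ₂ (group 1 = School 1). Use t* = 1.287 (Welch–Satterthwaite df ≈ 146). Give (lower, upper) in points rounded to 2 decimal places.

(-10.96, -7.04)

Standard errors of each mean: 12.1/√86 = 1.3048 and 9.7/√153 = 0.7842.
SE(x̄₁ − x̄₂) = √(1.3048² + 0.7842²) = 1.5223 for independent samples with unequal variances.
With t* = 1.287, the margin is 1.287 × 1.5223 = 1.9592.
x̄₁ − x̄₂ = 55.3 − 64.3 = -9.0000; the interval is -9.0000 ± 1.9592 = (-10.96, -7.04).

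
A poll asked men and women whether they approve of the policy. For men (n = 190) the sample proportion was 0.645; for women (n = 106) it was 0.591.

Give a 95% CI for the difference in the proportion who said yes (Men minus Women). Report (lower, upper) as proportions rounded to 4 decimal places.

The two standard errors are √(0.6450×0.3550/190) = 0.03472 and √(0.5910×0.4090/106) = 0.04775.
Because the samples are independent, SE_diff = √(0.03472² + 0.04775²) = 0.05904.
Using z* = 1.960 for 95%, ME = 1.960 × 0.05904 = 0.11572.
p̂₁ − p̂₂ = 0.0540; interval 0.0540 ± 0.11572 gives (-0.0617, 0.1697).

(-0.0617, 0.1697)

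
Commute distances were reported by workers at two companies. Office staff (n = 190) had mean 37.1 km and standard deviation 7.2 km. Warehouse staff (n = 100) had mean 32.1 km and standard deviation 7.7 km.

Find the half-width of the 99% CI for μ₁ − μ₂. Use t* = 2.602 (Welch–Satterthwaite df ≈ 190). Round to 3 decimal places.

2.421

Per-group SEs: s₁/√n₁ = 7.2/√190 = 0.5223, s₂/√n₂ = 7.7/√100 = 0.7700.
Unpooled SE of the difference: √(0.27279729 + 0.5929) = 0.9304.
Margin of error = t* · SE = 2.602 × 0.9304 = 2.4209.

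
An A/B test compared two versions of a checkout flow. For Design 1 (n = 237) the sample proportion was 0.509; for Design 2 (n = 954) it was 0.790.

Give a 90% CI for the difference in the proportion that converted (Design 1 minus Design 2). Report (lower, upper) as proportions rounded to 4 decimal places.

SE₁ = √(p̂₁(1−p̂₁)/n₁) = √(0.5090·0.4910/237) = 0.03247; SE₂ = √(0.7900·0.2100/954) = 0.01319.
Independent samples: SE of the difference = √(SE₁² + SE₂²) = √(0.0010543009 + 0.0001739761) = 0.03505.
z* for 90% confidence is 1.645, so the margin of error is 1.645 × 0.03505 = 0.05766.
Point estimate p̂₁ − p̂₂ = 0.5090 − 0.7900 = -0.2810.
-0.2810 ± 0.05766 → (-0.3387, -0.2233).

(-0.3387, -0.2233)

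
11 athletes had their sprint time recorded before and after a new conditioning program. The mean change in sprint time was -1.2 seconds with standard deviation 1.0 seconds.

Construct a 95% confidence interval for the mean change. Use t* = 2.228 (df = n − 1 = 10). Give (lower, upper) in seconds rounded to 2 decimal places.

Paired design: SE = s_d/√n = 1.0/√11 = 0.3015.
t* = 2.228; margin of error = 2.228 × 0.3015 = 0.6717.
-1.2 ± 0.6717 → (-1.87, -0.53).

(-1.87, -0.53)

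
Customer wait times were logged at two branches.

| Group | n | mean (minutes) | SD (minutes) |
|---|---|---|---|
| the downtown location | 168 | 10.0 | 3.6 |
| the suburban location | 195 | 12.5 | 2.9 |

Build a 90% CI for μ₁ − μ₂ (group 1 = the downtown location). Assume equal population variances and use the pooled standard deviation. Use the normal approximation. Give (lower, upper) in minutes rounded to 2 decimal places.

(-3.06, -1.94)

Pooled variance s_p² = [167·3.6² + 194·2.9²] / (168+195−2) = 10.5148, so s_p = 3.2427.
SE_diff = s_p·√(1/n₁ + 1/n₂) = 3.2427·√(1/168 + 1/195) = 0.3413.
z* = 1.645; margin = 1.645 × 0.3413 = 0.5614.
Difference = 10.0 − 12.5 = -2.5000.
-2.5000 ± 0.5614 → (-3.06, -1.94).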